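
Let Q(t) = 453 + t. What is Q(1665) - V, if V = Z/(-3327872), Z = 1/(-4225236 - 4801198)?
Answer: 63622214339172863/30038816968448 ≈ 2118.0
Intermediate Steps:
Z = -1/9026434 (Z = 1/(-9026434) = -1/9026434 ≈ -1.1079e-7)
V = 1/30038816968448 (V = -1/9026434/(-3327872) = -1/9026434*(-1/3327872) = 1/30038816968448 ≈ 3.3290e-14)
Q(1665) - V = (453 + 1665) - 1*1/30038816968448 = 2118 - 1/30038816968448 = 63622214339172863/30038816968448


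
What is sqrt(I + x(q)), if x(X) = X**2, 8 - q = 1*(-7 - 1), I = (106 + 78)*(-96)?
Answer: 32*I*sqrt(17) ≈ 131.94*I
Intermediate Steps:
I = -17664 (I = 184*(-96) = -17664)
q = 16 (q = 8 - (-7 - 1) = 8 - (-8) = 8 - 1*(-8) = 8 + 8 = 16)
sqrt(I + x(q)) = sqrt(-17664 + 16**2) = sqrt(-17664 + 256) = sqrt(-17408) = 32*I*sqrt(17)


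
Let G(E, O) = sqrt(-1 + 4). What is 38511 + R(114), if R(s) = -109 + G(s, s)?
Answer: 38402 + sqrt(3) ≈ 38404.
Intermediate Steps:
G(E, O) = sqrt(3)
R(s) = -109 + sqrt(3)
38511 + R(114) = 38511 + (-109 + sqrt(3)) = 38402 + sqrt(3)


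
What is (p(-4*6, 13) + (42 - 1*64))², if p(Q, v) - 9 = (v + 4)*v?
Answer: 43264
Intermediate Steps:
p(Q, v) = 9 + v*(4 + v) (p(Q, v) = 9 + (v + 4)*v = 9 + (4 + v)*v = 9 + v*(4 + v))
(p(-4*6, 13) + (42 - 1*64))² = ((9 + 13² + 4*13) + (42 - 1*64))² = ((9 + 169 + 52) + (42 - 64))² = (230 - 22)² = 208² = 43264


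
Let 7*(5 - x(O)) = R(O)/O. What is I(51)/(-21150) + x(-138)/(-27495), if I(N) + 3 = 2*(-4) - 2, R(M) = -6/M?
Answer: 660983/1527209775 ≈ 0.00043280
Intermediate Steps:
x(O) = 5 + 6/(7*O²) (x(O) = 5 - (-6/O)/(7*O) = 5 - (-6)/(7*O²) = 5 + 6/(7*O²))
I(N) = -13 (I(N) = -3 + (2*(-4) - 2) = -3 + (-8 - 2) = -3 - 10 = -13)
I(51)/(-21150) + x(-138)/(-27495) = -13/(-21150) + (5 + (6/7)/(-138)²)/(-27495) = -13*(-1/21150) + (5 + (6/7)*(1/19044))*(-1/27495) = 13/21150 + (5 + 1/22218)*(-1/27495) = 13/21150 + (111091/22218)*(-1/27495) = 13/21150 - 111091/610883910 = 660983/1527209775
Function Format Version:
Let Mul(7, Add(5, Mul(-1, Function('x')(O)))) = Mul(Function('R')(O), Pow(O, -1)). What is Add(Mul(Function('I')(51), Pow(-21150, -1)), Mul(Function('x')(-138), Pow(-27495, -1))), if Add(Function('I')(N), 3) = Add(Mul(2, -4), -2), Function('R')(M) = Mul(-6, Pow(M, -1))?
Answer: Rational(660983, 1527209775) ≈ 0.00043280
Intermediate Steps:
Function('x')(O) = Add(5, Mul(Rational(6, 7), Pow(O, -2))) (Function('x')(O) = Add(5, Mul(Rational(-1, 7), Mul(Mul(-6, Pow(O, -1)), Pow(O, -1)))) = Add(5, Mul(Rational(-1, 7), Mul(-6, Pow(O, -2)))) = Add(5, Mul(Rational(6, 7), Pow(O, -2))))
Function('I')(N) = -13 (Function('I')(N) = Add(-3, Add(Mul(2, -4), -2)) = Add(-3, Add(-8, -2)) = Add(-3, -10) = -13)
Add(Mul(Function('I')(51), Pow(-21150, -1)), Mul(Function('x')(-138), Pow(-27495, -1))) = Add(Mul(-13, Pow(-21150, -1)), Mul(Add(5, Mul(Rational(6, 7), Pow(-138, -2))), Pow(-27495, -1))) = Add(Mul(-13, Rational(-1, 21150)), Mul(Add(5, Mul(Rational(6, 7), Rational(1, 19044))), Rational(-1, 27495))) = Add(Rational(13, 21150), Mul(Add(5, Rational(1, 22218)), Rational(-1, 27495))) = Add(Rational(13, 21150), Mul(Rational(111091, 22218), Rational(-1, 27495))) = Add(Rational(13, 21150), Rational(-111091, 610883910)) = Rational(660983, 1527209775)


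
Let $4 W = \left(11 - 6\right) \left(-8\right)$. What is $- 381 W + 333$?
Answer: $4143$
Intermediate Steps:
$W = -10$ ($W = \frac{\left(11 - 6\right) \left(-8\right)}{4} = \frac{5 \left(-8\right)}{4} = \frac{1}{4} \left(-40\right) = -10$)
$- 381 W + 333 = \left(-381\right) \left(-10\right) + 333 = 3810 + 333 = 4143$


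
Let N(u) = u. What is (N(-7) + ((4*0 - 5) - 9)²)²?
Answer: 35721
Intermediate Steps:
(N(-7) + ((4*0 - 5) - 9)²)² = (-7 + ((4*0 - 5) - 9)²)² = (-7 + ((0 - 5) - 9)²)² = (-7 + (-5 - 9)²)² = (-7 + (-14)²)² = (-7 + 196)² = 189² = 35721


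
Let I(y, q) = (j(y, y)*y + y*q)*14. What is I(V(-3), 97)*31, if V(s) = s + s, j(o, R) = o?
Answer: -236964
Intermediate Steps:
V(s) = 2*s
I(y, q) = 14*y² + 14*q*y (I(y, q) = (y*y + y*q)*14 = (y² + q*y)*14 = 14*y² + 14*q*y)
I(V(-3), 97)*31 = (14*(2*(-3))*(97 + 2*(-3)))*31 = (14*(-6)*(97 - 6))*31 = (14*(-6)*91)*31 = -7644*31 = -236964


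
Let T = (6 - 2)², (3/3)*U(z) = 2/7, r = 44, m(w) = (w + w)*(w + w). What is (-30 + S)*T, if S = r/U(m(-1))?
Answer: 1984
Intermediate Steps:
m(w) = 4*w² (m(w) = (2*w)*(2*w) = 4*w²)
U(z) = 2/7
T = 16 (T = 4² = 16)
S = 154 (S = 44/(2/7) = 44*(7/2) = 154)
(-30 + S)*T = (-30 + 154)*16 = 124*16 = 1984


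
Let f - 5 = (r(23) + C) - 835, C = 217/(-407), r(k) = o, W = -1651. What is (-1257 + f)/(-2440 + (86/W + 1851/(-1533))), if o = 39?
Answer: 703404889733/838255349371 ≈ 0.83913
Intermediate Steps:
r(k) = 39
C = -217/407 (C = 217*(-1/407) = -217/407 ≈ -0.53317)
f = -322154/407 (f = 5 + ((39 - 217/407) - 835) = 5 + (15656/407 - 835) = 5 - 324189/407 = -322154/407 ≈ -791.53)
(-1257 + f)/(-2440 + (86/W + 1851/(-1533))) = (-1257 - 322154/407)/(-2440 + (86/(-1651) + 1851/(-1533))) = -833753/(407*(-2440 + (86*(-1/1651) + 1851*(-1/1533)))) = -833753/(407*(-2440 + (-86/1651 - 617/511))) = -833753/(407*(-2440 - 1062613/843661)) = -833753/(407*(-2059595453/843661)) = -833753/407*(-843661/2059595453) = 703404889733/838255349371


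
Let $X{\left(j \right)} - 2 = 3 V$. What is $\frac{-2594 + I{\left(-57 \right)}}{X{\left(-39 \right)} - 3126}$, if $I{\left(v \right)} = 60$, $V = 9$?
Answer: $\frac{2534}{3097} \approx 0.81821$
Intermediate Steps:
$X{\left(j \right)} = 29$ ($X{\left(j \right)} = 2 + 3 \cdot 9 = 2 + 27 = 29$)
$\frac{-2594 + I{\left(-57 \right)}}{X{\left(-39 \right)} - 3126} = \frac{-2594 + 60}{29 - 3126} = - \frac{2534}{-3097} = \left(-2534\right) \left(- \frac{1}{3097}\right) = \frac{2534}{3097}$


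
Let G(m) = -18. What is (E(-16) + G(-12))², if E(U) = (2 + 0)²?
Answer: 196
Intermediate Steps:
E(U) = 4 (E(U) = 2² = 4)
(E(-16) + G(-12))² = (4 - 18)² = (-14)² = 196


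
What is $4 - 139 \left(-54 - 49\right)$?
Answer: $14321$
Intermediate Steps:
$4 - 139 \left(-54 - 49\right) = 4 - -14317 = 4 + 14317 = 14321$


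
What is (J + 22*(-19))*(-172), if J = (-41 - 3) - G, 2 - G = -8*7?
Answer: 89440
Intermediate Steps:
G = 58 (G = 2 - (-8)*7 = 2 - 1*(-56) = 2 + 56 = 58)
J = -102 (J = (-41 - 3) - 1*58 = -44 - 58 = -102)
(J + 22*(-19))*(-172) = (-102 + 22*(-19))*(-172) = (-102 - 418)*(-172) = -520*(-172) = 89440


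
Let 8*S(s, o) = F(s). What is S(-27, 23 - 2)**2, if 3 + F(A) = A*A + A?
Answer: 488601/64 ≈ 7634.4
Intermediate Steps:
F(A) = -3 + A + A**2 (F(A) = -3 + (A*A + A) = -3 + (A**2 + A) = -3 + (A + A**2) = -3 + A + A**2)
S(s, o) = -3/8 + s/8 + s**2/8 (S(s, o) = (-3 + s + s**2)/8 = -3/8 + s/8 + s**2/8)
S(-27, 23 - 2)**2 = (-3/8 + (1/8)*(-27) + (1/8)*(-27)**2)**2 = (-3/8 - 27/8 + (1/8)*729)**2 = (-3/8 - 27/8 + 729/8)**2 = (699/8)**2 = 488601/64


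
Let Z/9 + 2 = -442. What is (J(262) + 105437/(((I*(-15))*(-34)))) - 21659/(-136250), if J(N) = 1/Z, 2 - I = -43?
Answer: 21995882519/4627867500 ≈ 4.7529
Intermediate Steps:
Z = -3996 (Z = -18 + 9*(-442) = -18 - 3978 = -3996)
I = 45 (I = 2 - 1*(-43) = 2 + 43 = 45)
J(N) = -1/3996 (J(N) = 1/(-3996) = -1/3996)
(J(262) + 105437/(((I*(-15))*(-34)))) - 21659/(-136250) = (-1/3996 + 105437/(((45*(-15))*(-34)))) - 21659/(-136250) = (-1/3996 + 105437/((-675*(-34)))) - 21659*(-1/136250) = (-1/3996 + 105437/22950) + 21659/136250 = 7801913/1698300 + 21659/136250 = 21995882519/4627867500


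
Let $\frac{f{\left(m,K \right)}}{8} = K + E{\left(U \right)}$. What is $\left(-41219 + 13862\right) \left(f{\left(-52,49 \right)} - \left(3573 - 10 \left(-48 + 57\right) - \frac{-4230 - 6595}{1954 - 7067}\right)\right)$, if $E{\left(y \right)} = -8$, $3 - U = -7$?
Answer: $\frac{441013716330}{5113} \approx 8.6253 \cdot 10^{7}$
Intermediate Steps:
$U = 10$ ($U = 3 - -7 = 3 + 7 = 10$)
$f{\left(m,K \right)} = -64 + 8 K$ ($f{\left(m,K \right)} = 8 \left(K - 8\right) = 8 \left(-8 + K\right) = -64 + 8 K$)
$\left(-41219 + 13862\right) \left(f{\left(-52,49 \right)} - \left(3573 - 10 \left(-48 + 57\right) - \frac{-4230 - 6595}{1954 - 7067}\right)\right) = \left(-41219 + 13862\right) \left(\left(-64 + 8 \cdot 49\right) - \left(3573 - 10 \left(-48 + 57\right) - \frac{-4230 - 6595}{1954 - 7067}\right)\right) = - 27357 \left(\left(-64 + 392\right) + \left(\left(10 \cdot 9 - 3573\right) - \frac{10825}{-5113}\right)\right) = - 27357 \left(328 + \left(\left(90 - 3573\right) - - \frac{10825}{5113}\right)\right) = - 27357 \left(328 + \left(-3483 + \frac{10825}{5113}\right)\right) = - 27357 \left(328 - \frac{17797754}{5113}\right) = \left(-27357\right) \left(- \frac{16120690}{5113}\right) = \frac{441013716330}{5113}$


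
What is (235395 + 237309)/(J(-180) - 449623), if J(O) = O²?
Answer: -472704/417223 ≈ -1.1330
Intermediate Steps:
(235395 + 237309)/(J(-180) - 449623) = (235395 + 237309)/((-180)² - 449623) = 472704/(32400 - 449623) = 472704/(-417223) = 472704*(-1/417223) = -472704/417223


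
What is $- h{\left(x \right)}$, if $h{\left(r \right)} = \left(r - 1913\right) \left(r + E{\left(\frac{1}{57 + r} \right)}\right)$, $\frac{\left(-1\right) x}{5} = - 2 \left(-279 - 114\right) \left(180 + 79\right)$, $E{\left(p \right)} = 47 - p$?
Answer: $- \frac{1056447748814561734}{1017813} \approx -1.038 \cdot 10^{12}$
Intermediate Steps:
$x = -1017870$ ($x = - 5 \left(- 2 \left(-279 - 114\right) \left(180 + 79\right)\right) = - 5 \left(- 2 \left(\left(-393\right) 259\right)\right) = - 5 \left(\left(-2\right) \left(-101787\right)\right) = \left(-5\right) 203574 = -1017870$)
$h{\left(r \right)} = \left(-1913 + r\right) \left(47 + r - \frac{1}{57 + r}\right)$ ($h{\left(r \right)} = \left(r - 1913\right) \left(r + \left(47 - \frac{1}{57 + r}\right)\right) = \left(-1913 + r\right) \left(47 + r - \frac{1}{57 + r}\right)$)
$- h{\left(x \right)} = - \frac{-5123014 + \left(-1017870\right)^{3} - -199781416380 - 1809 \left(-1017870\right)^{2}}{57 - 1017870} = - \frac{-5123014 - 1054573717250403000 + 199781416380 - 1874231340452100}{-1017813} = - \frac{\left(-1\right) \left(-5123014 - 1054573717250403000 + 199781416380 - 1874231340452100\right)}{1017813} = - \frac{\left(-1\right) \left(-1056447748814561734\right)}{1017813} = \left(-1\right) \frac{1056447748814561734}{1017813} = - \frac{1056447748814561734}{1017813}$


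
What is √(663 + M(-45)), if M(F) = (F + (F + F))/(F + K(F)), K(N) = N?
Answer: √2658/2 ≈ 25.778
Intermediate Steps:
M(F) = 3/2 (M(F) = (F + (F + F))/(F + F) = (F + 2*F)/((2*F)) = (3*F)*(1/(2*F)) = 3/2)
√(663 + M(-45)) = √(663 + 3/2) = √(1329/2) = √2658/2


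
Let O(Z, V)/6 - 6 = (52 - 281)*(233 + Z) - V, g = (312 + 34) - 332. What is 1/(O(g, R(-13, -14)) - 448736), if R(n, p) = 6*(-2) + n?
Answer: -1/787928 ≈ -1.2692e-6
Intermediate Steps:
R(n, p) = -12 + n
g = 14 (g = 346 - 332 = 14)
O(Z, V) = -320106 - 1374*Z - 6*V (O(Z, V) = 36 + 6*((52 - 281)*(233 + Z) - V) = 36 + 6*(-229*(233 + Z) - V) = 36 + 6*((-53357 - 229*Z) - V) = 36 + 6*(-53357 - V - 229*Z) = 36 + (-320142 - 1374*Z - 6*V) = -320106 - 1374*Z - 6*V)
1/(O(g, R(-13, -14)) - 448736) = 1/((-320106 - 1374*14 - 6*(-12 - 13)) - 448736) = 1/((-320106 - 19236 - 6*(-25)) - 448736) = 1/((-320106 - 19236 + 150) - 448736) = 1/(-339192 - 448736) = 1/(-787928) = -1/787928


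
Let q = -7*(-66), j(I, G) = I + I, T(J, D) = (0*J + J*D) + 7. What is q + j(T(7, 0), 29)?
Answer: 476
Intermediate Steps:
T(J, D) = 7 + D*J (T(J, D) = (0 + D*J) + 7 = D*J + 7 = 7 + D*J)
j(I, G) = 2*I
q = 462
q + j(T(7, 0), 29) = 462 + 2*(7 + 0*7) = 462 + 2*(7 + 0) = 462 + 2*7 = 462 + 14 = 476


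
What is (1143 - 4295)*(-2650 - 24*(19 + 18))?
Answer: 11151776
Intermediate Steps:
(1143 - 4295)*(-2650 - 24*(19 + 18)) = -3152*(-2650 - 24*37) = -3152*(-2650 - 888) = -3152*(-3538) = 11151776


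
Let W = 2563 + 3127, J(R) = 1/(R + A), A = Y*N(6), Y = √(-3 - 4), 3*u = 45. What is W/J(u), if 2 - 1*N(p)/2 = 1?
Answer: 85350 + 11380*I*√7 ≈ 85350.0 + 30109.0*I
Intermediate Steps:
u = 15 (u = (⅓)*45 = 15)
N(p) = 2 (N(p) = 4 - 2*1 = 4 - 2 = 2)
Y = I*√7 (Y = √(-7) = I*√7 ≈ 2.6458*I)
A = 2*I*√7 (A = (I*√7)*2 = 2*I*√7 ≈ 5.2915*I)
J(R) = 1/(R + 2*I*√7)
W = 5690
W/J(u) = 5690/(1/(15 + 2*I*√7)) = 5690*(15 + 2*I*√7) = 85350 + 11380*I*√7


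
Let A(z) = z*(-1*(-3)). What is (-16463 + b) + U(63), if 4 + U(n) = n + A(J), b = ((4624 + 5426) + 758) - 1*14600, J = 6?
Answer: -20178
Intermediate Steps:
A(z) = 3*z (A(z) = z*3 = 3*z)
b = -3792 (b = (10050 + 758) - 14600 = 10808 - 14600 = -3792)
U(n) = 14 + n (U(n) = -4 + (n + 3*6) = -4 + (n + 18) = -4 + (18 + n) = 14 + n)
(-16463 + b) + U(63) = (-16463 - 3792) + (14 + 63) = -20255 + 77 = -20178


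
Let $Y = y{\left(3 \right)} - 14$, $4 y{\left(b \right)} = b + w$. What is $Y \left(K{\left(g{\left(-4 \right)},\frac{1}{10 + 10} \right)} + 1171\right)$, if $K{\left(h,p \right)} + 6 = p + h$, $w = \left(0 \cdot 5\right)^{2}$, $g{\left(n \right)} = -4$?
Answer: $- \frac{1230713}{80} \approx -15384.0$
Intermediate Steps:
$w = 0$ ($w = 0^{2} = 0$)
$y{\left(b \right)} = \frac{b}{4}$ ($y{\left(b \right)} = \frac{b + 0}{4} = \frac{b}{4}$)
$K{\left(h,p \right)} = -6 + h + p$ ($K{\left(h,p \right)} = -6 + \left(p + h\right) = -6 + \left(h + p\right) = -6 + h + p$)
$Y = - \frac{53}{4}$ ($Y = \frac{1}{4} \cdot 3 - 14 = \frac{3}{4} - 14 = - \frac{53}{4} \approx -13.25$)
$Y \left(K{\left(g{\left(-4 \right)},\frac{1}{10 + 10} \right)} + 1171\right) = - \frac{53 \left(\left(-6 - 4 + \frac{1}{10 + 10}\right) + 1171\right)}{4} = - \frac{53 \left(\left(-6 - 4 + \frac{1}{20}\right) + 1171\right)}{4} = - \frac{53 \left(- \frac{199}{20} + 1171\right)}{4} = \left(- \frac{53}{4}\right) \frac{23221}{20} = - \frac{1230713}{80}$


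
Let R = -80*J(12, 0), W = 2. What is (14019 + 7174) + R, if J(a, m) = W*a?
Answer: 19273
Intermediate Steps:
J(a, m) = 2*a
R = -1920 (R = -160*12 = -80*24 = -1920)
(14019 + 7174) + R = (14019 + 7174) - 1920 = 21193 - 1920 = 19273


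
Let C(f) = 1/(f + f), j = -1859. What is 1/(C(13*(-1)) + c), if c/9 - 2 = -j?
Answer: 26/435473 ≈ 5.9705e-5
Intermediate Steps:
C(f) = 1/(2*f)
c = 16749 (c = 18 + 9*(-1*(-1859)) = 18 + 9*1859 = 18 + 16731 = 16749)
1/(C(13*(-1)) + c) = 1/(1/(2*((13*(-1)))) + 16749) = 1/((½)/(-13) + 16749) = 1/((½)*(-1/13) + 16749) = 1/(-1/26 + 16749) = 1/(435473/26) = 26/435473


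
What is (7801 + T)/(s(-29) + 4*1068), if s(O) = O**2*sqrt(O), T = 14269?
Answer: 94283040/38761133 - 18560870*I*sqrt(29)/38761133 ≈ 2.4324 - 2.5787*I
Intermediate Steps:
s(O) = O**(5/2)
(7801 + T)/(s(-29) + 4*1068) = (7801 + 14269)/((-29)**(5/2) + 4*1068) = 22070/(841*I*sqrt(29) + 4272) = 22070/(4272 + 841*I*sqrt(29))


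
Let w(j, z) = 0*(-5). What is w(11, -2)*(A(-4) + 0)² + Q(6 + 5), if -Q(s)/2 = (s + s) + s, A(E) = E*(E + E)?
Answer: -66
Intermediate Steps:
w(j, z) = 0
A(E) = 2*E² (A(E) = E*(2*E) = 2*E²)
Q(s) = -6*s (Q(s) = -2*((s + s) + s) = -2*(2*s + s) = -6*s)
w(11, -2)*(A(-4) + 0)² + Q(6 + 5) = 0*(2*(-4)² + 0)² - 6*(6 + 5) = 0*(2*16 + 0)² - 6*11 = 0*(32 + 0)² - 66 = 0*32² - 66 = 0*1024 - 66 = 0 - 66 = -66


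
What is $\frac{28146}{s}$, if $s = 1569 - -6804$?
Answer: $\frac{9382}{2791} \approx 3.3615$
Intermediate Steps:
$s = 8373$ ($s = 1569 + 6804 = 8373$)
$\frac{28146}{s} = \frac{28146}{8373} = 28146 \cdot \frac{1}{8373} = \frac{9382}{2791}$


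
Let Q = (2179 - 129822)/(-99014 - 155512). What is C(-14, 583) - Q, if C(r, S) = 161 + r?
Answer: 37287679/254526 ≈ 146.50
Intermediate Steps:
Q = 127643/254526 (Q = -127643/(-254526) = -127643*(-1/254526) = 127643/254526 ≈ 0.50149)
C(-14, 583) - Q = (161 - 14) - 1*127643/254526 = 147 - 127643/254526 = 37287679/254526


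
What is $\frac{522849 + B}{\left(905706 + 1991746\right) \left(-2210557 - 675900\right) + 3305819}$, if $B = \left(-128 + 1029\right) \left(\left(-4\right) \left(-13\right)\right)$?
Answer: $- \frac{569701}{8363367301745} \approx -6.8119 \cdot 10^{-8}$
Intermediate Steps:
$B = 46852$ ($B = 901 \cdot 52 = 46852$)
$\frac{522849 + B}{\left(905706 + 1991746\right) \left(-2210557 - 675900\right) + 3305819} = \frac{522849 + 46852}{\left(905706 + 1991746\right) \left(-2210557 - 675900\right) + 3305819} = \frac{569701}{2897452 \left(-2886457\right) + 3305819} = \frac{569701}{-8363370607564 + 3305819} = \frac{569701}{-8363367301745} = 569701 \left(- \frac{1}{8363367301745}\right) = - \frac{569701}{8363367301745}$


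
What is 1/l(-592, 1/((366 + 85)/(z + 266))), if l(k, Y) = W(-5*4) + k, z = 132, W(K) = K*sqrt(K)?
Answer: I/(8*(-74*I + 5*sqrt(5))) ≈ -0.0016515 + 0.00024952*I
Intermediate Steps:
W(K) = K**(3/2)
l(k, Y) = k - 40*I*sqrt(5) (l(k, Y) = (-5*4)**(3/2) + k = (-20)**(3/2) + k = -40*I*sqrt(5) + k = k - 40*I*sqrt(5))
1/l(-592, 1/((366 + 85)/(z + 266))) = 1/(-592 - 40*I*sqrt(5))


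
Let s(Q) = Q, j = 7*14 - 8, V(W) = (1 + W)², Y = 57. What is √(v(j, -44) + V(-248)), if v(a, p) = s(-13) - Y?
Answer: 3*√6771 ≈ 246.86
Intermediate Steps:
j = 90 (j = 98 - 8 = 90)
v(a, p) = -70 (v(a, p) = -13 - 1*57 = -13 - 57 = -70)
√(v(j, -44) + V(-248)) = √(-70 + (1 - 248)²) = √(-70 + (-247)²) = √(-70 + 61009) = √60939 = 3*√6771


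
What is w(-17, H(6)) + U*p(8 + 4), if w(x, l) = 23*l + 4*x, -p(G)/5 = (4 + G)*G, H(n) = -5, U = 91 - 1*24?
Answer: -64503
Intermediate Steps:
U = 67 (U = 91 - 24 = 67)
p(G) = -5*G*(4 + G) (p(G) = -5*(4 + G)*G = -5*G*(4 + G))
w(x, l) = 4*x + 23*l
w(-17, H(6)) + U*p(8 + 4) = (4*(-17) + 23*(-5)) + 67*(-5*(8 + 4)*(4 + (8 + 4))) = (-68 - 115) + 67*(-5*12*(4 + 12)) = -183 + 67*(-5*12*16) = -183 + 67*(-960) = -183 - 64320 = -64503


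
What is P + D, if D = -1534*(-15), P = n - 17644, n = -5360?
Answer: 6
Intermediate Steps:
P = -23004 (P = -5360 - 17644 = -23004)
D = 23010
P + D = -23004 + 23010 = 6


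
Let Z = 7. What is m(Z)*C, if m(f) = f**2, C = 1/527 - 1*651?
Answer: -16810724/527 ≈ -31899.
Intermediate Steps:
C = -343076/527 (C = 1*(1/527) - 651 = 1/527 - 651 = -343076/527 ≈ -651.00)
m(Z)*C = 7**2*(-343076/527) = 49*(-343076/527) = -16810724/527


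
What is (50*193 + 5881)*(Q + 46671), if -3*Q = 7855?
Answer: 684181966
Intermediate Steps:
Q = -7855/3 (Q = -1/3*7855 = -7855/3 ≈ -2618.3)
(50*193 + 5881)*(Q + 46671) = (50*193 + 5881)*(-7855/3 + 46671) = (9650 + 5881)*(132158/3) = 15531*(132158/3) = 684181966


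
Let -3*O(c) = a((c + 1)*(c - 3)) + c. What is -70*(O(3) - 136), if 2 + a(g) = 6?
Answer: 29050/3 ≈ 9683.3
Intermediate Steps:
a(g) = 4 (a(g) = -2 + 6 = 4)
O(c) = -4/3 - c/3 (O(c) = -(4 + c)/3 = -4/3 - c/3)
-70*(O(3) - 136) = -70*((-4/3 - ⅓*3) - 136) = -70*((-4/3 - 1) - 136) = -70*(-7/3 - 136) = -70*(-415/3) = 29050/3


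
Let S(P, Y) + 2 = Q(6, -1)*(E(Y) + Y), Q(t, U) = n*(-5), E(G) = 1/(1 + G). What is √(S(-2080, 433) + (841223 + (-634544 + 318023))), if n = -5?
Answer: 5*√4034774310/434 ≈ 731.80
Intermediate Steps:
E(G) = 1/(1 + G)
Q(t, U) = 25 (Q(t, U) = -5*(-5) = 25)
S(P, Y) = -2 + 25*Y + 25/(1 + Y) (S(P, Y) = -2 + 25*(1/(1 + Y) + Y) = -2 + 25*(Y + 1/(1 + Y)) = -2 + (25*Y + 25/(1 + Y)) = -2 + 25*Y + 25/(1 + Y))
√(S(-2080, 433) + (841223 + (-634544 + 318023))) = √((25 + (1 + 433)*(-2 + 25*433))/(1 + 433) + (841223 + (-634544 + 318023))) = √((25 + 434*(-2 + 10825))/434 + (841223 - 316521)) = √((25 + 434*10823)/434 + 524702) = √((25 + 4697182)/434 + 524702) = √((1/434)*4697207 + 524702) = √(4697207/434 + 524702) = √(232417875/434) = 5*√4034774310/434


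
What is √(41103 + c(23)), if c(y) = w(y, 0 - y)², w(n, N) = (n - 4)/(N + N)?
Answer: √86974309/46 ≈ 202.74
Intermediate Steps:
w(n, N) = (-4 + n)/(2*N) (w(n, N) = (-4 + n)/((2*N)) = (-4 + n)*(1/(2*N)) = (-4 + n)/(2*N))
c(y) = (-4 + y)²/(4*y²) (c(y) = ((-4 + y)/(2*(0 - y)))² = ((-4 + y)/(2*((-y))))² = ((-1/y)*(-4 + y)/2)² = (-(-4 + y)/(2*y))² = (-4 + y)²/(4*y²))
√(41103 + c(23)) = √(41103 + (¼)*(4 - 1*23)²/23²) = √(41103 + (¼)*(1/529)*(4 - 23)²) = √(41103 + (¼)*(1/529)*(-19)²) = √(41103 + (¼)*(1/529)*361) = √(41103 + 361/2116) = √(86974309/2116) = √86974309/46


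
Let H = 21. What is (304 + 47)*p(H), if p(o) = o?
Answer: 7371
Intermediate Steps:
(304 + 47)*p(H) = (304 + 47)*21 = 351*21 = 7371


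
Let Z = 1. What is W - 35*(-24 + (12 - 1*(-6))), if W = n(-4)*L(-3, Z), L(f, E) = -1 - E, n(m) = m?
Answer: 218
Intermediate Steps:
W = 8 (W = -4*(-1 - 1*1) = -4*(-1 - 1) = -4*(-2) = 8)
W - 35*(-24 + (12 - 1*(-6))) = 8 - 35*(-24 + (12 - 1*(-6))) = 8 - 35*(-24 + (12 + 6)) = 8 - 35*(-24 + 18) = 8 - 35*(-6) = 8 + 210 = 218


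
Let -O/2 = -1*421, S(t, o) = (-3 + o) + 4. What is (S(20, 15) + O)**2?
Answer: 736164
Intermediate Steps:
S(t, o) = 1 + o
O = 842 (O = -(-2)*421 = -2*(-421) = 842)
(S(20, 15) + O)**2 = ((1 + 15) + 842)**2 = (16 + 842)**2 = 858**2 = 736164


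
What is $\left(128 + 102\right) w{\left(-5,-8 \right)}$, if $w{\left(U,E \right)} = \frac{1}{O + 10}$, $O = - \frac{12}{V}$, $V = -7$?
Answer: $\frac{805}{41} \approx 19.634$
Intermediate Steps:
$O = \frac{12}{7}$ ($O = - \frac{12}{-7} = \left(-12\right) \left(- \frac{1}{7}\right) = \frac{12}{7} \approx 1.7143$)
$w{\left(U,E \right)} = \frac{7}{82}$ ($w{\left(U,E \right)} = \frac{1}{\frac{12}{7} + 10} = \frac{1}{\frac{82}{7}} = \frac{7}{82}$)
$\left(128 + 102\right) w{\left(-5,-8 \right)} = \left(128 + 102\right) \frac{7}{82} = 230 \cdot \frac{7}{82} = \frac{805}{41}$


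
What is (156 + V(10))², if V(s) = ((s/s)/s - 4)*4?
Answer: 492804/25 ≈ 19712.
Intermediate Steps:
V(s) = -16 + 4/s (V(s) = (1/s - 4)*4 = (-4 + 1/s)*4 = -16 + 4/s)
(156 + V(10))² = (156 + (-16 + 4/10))² = (156 + (-16 + 4*(⅒)))² = (156 + (-16 + ⅖))² = (156 - 78/5)² = (702/5)² = 492804/25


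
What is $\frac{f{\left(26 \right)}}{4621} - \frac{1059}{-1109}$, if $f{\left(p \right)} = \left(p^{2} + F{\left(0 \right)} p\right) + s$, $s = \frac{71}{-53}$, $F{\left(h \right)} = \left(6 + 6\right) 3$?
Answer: $\frac{354032652}{271608517} \approx 1.3035$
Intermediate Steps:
$F{\left(h \right)} = 36$ ($F{\left(h \right)} = 12 \cdot 3 = 36$)
$s = - \frac{71}{53}$ ($s = 71 \left(- \frac{1}{53}\right) = - \frac{71}{53} \approx -1.3396$)
$f{\left(p \right)} = - \frac{71}{53} + p^{2} + 36 p$ ($f{\left(p \right)} = \left(p^{2} + 36 p\right) - \frac{71}{53} = - \frac{71}{53} + p^{2} + 36 p$)
$\frac{f{\left(26 \right)}}{4621} - \frac{1059}{-1109} = \frac{- \frac{71}{53} + 26^{2} + 36 \cdot 26}{4621} - \frac{1059}{-1109} = \left(- \frac{71}{53} + 676 + 936\right) \frac{1}{4621} - - \frac{1059}{1109} = \frac{85365}{53} \cdot \frac{1}{4621} + \frac{1059}{1109} = \frac{85365}{244913} + \frac{1059}{1109} = \frac{354032652}{271608517}$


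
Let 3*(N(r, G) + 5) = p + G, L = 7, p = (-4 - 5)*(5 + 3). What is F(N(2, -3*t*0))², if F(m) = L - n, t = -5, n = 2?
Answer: 25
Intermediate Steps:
p = -72 (p = -9*8 = -72)
N(r, G) = -29 + G/3 (N(r, G) = -5 + (-72 + G)/3 = -5 + (-24 + G/3) = -29 + G/3)
F(m) = 5 (F(m) = 7 - 1*2 = 7 - 2 = 5)
F(N(2, -3*t*0))² = 5² = 25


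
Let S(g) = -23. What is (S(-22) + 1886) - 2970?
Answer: -1107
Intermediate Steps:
(S(-22) + 1886) - 2970 = (-23 + 1886) - 2970 = 1863 - 2970 = -1107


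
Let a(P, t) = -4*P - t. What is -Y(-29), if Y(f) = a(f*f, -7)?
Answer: 3357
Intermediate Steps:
a(P, t) = -t - 4*P
Y(f) = 7 - 4*f² (Y(f) = -1*(-7) - 4*f*f = 7 - 4*f²)
-Y(-29) = -(7 - 4*(-29)²) = -(7 - 4*841) = -(7 - 3364) = -1*(-3357) = 3357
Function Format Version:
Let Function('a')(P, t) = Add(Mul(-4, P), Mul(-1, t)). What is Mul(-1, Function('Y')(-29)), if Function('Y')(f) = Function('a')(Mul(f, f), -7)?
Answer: 3357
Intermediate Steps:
Function('a')(P, t) = Add(Mul(-1, t), Mul(-4, P))
Function('Y')(f) = Add(7, Mul(-4, Pow(f, 2))) (Function('Y')(f) = Add(Mul(-1, -7), Mul(-4, Mul(f, f))) = Add(7, Mul(-4, Pow(f, 2))))
Mul(-1, Function('Y')(-29)) = Mul(-1, Add(7, Mul(-4, Pow(-29, 2)))) = Mul(-1, Add(7, Mul(-4, 841))) = Mul(-1, Add(7, -3364)) = Mul(-1, -3357) = 3357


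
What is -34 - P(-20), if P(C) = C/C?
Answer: -35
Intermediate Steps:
P(C) = 1
-34 - P(-20) = -34 - 1*1 = -34 - 1 = -35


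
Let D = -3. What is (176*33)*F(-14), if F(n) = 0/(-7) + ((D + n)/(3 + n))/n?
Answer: -4488/7 ≈ -641.14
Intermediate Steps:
F(n) = (-3 + n)/(n*(3 + n)) (F(n) = 0/(-7) + ((-3 + n)/(3 + n))/n = 0*(-⅐) + ((-3 + n)/(3 + n))/n = 0 + (-3 + n)/(n*(3 + n)) = (-3 + n)/(n*(3 + n)))
(176*33)*F(-14) = (176*33)*((-3 - 14)/((-14)*(3 - 14))) = 5808*(-1/14*(-17)/(-11)) = 5808*(-1/14*(-1/11)*(-17)) = 5808*(-17/154) = -4488/7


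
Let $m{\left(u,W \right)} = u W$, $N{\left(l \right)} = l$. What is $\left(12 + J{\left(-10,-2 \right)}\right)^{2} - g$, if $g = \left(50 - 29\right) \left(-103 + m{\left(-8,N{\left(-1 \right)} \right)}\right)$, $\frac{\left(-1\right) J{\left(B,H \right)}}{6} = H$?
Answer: $2571$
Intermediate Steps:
$J{\left(B,H \right)} = - 6 H$
$m{\left(u,W \right)} = W u$
$g = -1995$ ($g = \left(50 - 29\right) \left(-103 - -8\right) = 21 \left(-103 + 8\right) = 21 \left(-95\right) = -1995$)
$\left(12 + J{\left(-10,-2 \right)}\right)^{2} - g = \left(12 - -12\right)^{2} - -1995 = \left(12 + 12\right)^{2} + 1995 = 24^{2} + 1995 = 576 + 1995 = 2571$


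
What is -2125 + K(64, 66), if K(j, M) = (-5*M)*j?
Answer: -23245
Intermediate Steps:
K(j, M) = -5*M*j
-2125 + K(64, 66) = -2125 - 5*66*64 = -2125 - 21120 = -23245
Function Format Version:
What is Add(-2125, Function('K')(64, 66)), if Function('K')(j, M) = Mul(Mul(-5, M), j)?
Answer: -23245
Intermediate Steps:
Function('K')(j, M) = Mul(-5, M, j)
Add(-2125, Function('K')(64, 66)) = Add(-2125, Mul(-5, 66, 64)) = Add(-2125, -21120) = -23245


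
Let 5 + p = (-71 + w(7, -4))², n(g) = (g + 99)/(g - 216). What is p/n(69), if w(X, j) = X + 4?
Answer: -25165/8 ≈ -3145.6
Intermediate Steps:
w(X, j) = 4 + X
n(g) = (99 + g)/(-216 + g)
p = 3595 (p = -5 + (-71 + (4 + 7))² = -5 + (-71 + 11)² = -5 + (-60)² = -5 + 3600 = 3595)
p/n(69) = 3595/(((99 + 69)/(-216 + 69))) = 3595/((168/(-147))) = 3595/((-1/147*168)) = 3595/(-8/7) = 3595*(-7/8) = -25165/8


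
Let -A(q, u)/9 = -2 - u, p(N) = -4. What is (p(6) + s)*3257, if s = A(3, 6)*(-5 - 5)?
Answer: -2358068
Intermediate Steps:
A(q, u) = 18 + 9*u (A(q, u) = -9*(-2 - u) = 18 + 9*u)
s = -720 (s = (18 + 9*6)*(-5 - 5) = (18 + 54)*(-10) = 72*(-10) = -720)
(p(6) + s)*3257 = (-4 - 720)*3257 = -724*3257 = -2358068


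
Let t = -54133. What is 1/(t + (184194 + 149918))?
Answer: 1/279979 ≈ 3.5717e-6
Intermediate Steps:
1/(t + (184194 + 149918)) = 1/(-54133 + (184194 + 149918)) = 1/(-54133 + 334112) = 1/279979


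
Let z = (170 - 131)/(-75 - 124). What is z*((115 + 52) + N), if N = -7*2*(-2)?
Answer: -7605/199 ≈ -38.216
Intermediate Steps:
N = 28 (N = -14*(-2) = 28)
z = -39/199 (z = 39/(-199) = 39*(-1/199) = -39/199 ≈ -0.19598)
z*((115 + 52) + N) = -39*((115 + 52) + 28)/199 = -39*(167 + 28)/199 = -39/199*195 = -7605/199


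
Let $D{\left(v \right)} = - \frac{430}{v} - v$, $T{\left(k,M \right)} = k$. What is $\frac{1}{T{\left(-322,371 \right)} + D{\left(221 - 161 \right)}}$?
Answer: $- \frac{6}{2335} \approx -0.0025696$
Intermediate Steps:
$D{\left(v \right)} = - v - \frac{430}{v}$
$\frac{1}{T{\left(-322,371 \right)} + D{\left(221 - 161 \right)}} = \frac{1}{-322 - \left(60 + \frac{430}{221 - 161}\right)} = \frac{1}{-322 - \left(60 + \frac{430}{60}\right)} = \frac{1}{-322 - \frac{403}{6}} = \frac{1}{- \frac{2335}{6}} = - \frac{6}{2335}$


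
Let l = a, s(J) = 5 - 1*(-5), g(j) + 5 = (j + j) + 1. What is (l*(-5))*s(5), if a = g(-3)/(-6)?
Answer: -250/3 ≈ -83.333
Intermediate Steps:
g(j) = -4 + 2*j (g(j) = -5 + ((j + j) + 1) = -5 + (2*j + 1) = -5 + (1 + 2*j) = -4 + 2*j)
a = 5/3 (a = (-4 + 2*(-3))/(-6) = (-4 - 6)*(-⅙) = -10*(-⅙) = 5/3 ≈ 1.6667)
s(J) = 10 (s(J) = 5 + 5 = 10)
l = 5/3 ≈ 1.6667
(l*(-5))*s(5) = ((5/3)*(-5))*10 = -25/3*10 = -250/3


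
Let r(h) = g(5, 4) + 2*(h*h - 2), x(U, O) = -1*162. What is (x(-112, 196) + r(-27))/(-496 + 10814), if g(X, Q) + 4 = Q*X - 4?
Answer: 652/5159 ≈ 0.12638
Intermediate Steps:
x(U, O) = -162
g(X, Q) = -8 + Q*X (g(X, Q) = -4 + (Q*X - 4) = -4 + (-4 + Q*X) = -8 + Q*X)
r(h) = 8 + 2*h² (r(h) = (-8 + 4*5) + 2*(h*h - 2) = (-8 + 20) + 2*(h² - 2) = 12 + 2*(-2 + h²) = 12 + (-4 + 2*h²) = 8 + 2*h²)
(x(-112, 196) + r(-27))/(-496 + 10814) = (-162 + (8 + 2*(-27)²))/(-496 + 10814) = (-162 + (8 + 2*729))/10318 = (-162 + (8 + 1458))*(1/10318) = (-162 + 1466)*(1/10318) = 1304*(1/10318) = 652/5159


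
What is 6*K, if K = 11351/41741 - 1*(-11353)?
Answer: 2843381544/41741 ≈ 68120.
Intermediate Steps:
K = 473896924/41741 (K = 11351*(1/41741) + 11353 = 11351/41741 + 11353 = 473896924/41741 ≈ 11353.)
6*K = 6*(473896924/41741) = 2843381544/41741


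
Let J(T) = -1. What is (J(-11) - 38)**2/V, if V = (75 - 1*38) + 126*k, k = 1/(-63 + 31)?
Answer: 24336/529 ≈ 46.004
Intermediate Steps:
k = -1/32 (k = 1/(-32) = -1/32 ≈ -0.031250)
V = 529/16 (V = (75 - 1*38) + 126*(-1/32) = (75 - 38) - 63/16 = 37 - 63/16 = 529/16 ≈ 33.063)
(J(-11) - 38)**2/V = (-1 - 38)**2/(529/16) = (-39)**2*(16/529) = 1521*(16/529) = 24336/529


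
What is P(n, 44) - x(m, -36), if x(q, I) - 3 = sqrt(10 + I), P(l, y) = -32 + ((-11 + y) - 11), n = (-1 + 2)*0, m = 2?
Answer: -13 - I*sqrt(26) ≈ -13.0 - 5.099*I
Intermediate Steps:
n = 0 (n = 1*0 = 0)
P(l, y) = -54 + y (P(l, y) = -32 + (-22 + y) = -54 + y)
x(q, I) = 3 + sqrt(10 + I)
P(n, 44) - x(m, -36) = (-54 + 44) - (3 + sqrt(10 - 36)) = -10 - (3 + sqrt(-26)) = -10 - (3 + I*sqrt(26)) = -10 + (-3 - I*sqrt(26)) = -13 - I*sqrt(26)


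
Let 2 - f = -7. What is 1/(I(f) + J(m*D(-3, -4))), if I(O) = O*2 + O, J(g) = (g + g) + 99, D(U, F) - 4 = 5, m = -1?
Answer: 1/108 ≈ 0.0092593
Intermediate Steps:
D(U, F) = 9 (D(U, F) = 4 + 5 = 9)
f = 9 (f = 2 - 1*(-7) = 2 + 7 = 9)
J(g) = 99 + 2*g (J(g) = 2*g + 99 = 99 + 2*g)
I(O) = 3*O (I(O) = 2*O + O = 3*O)
1/(I(f) + J(m*D(-3, -4))) = 1/(3*9 + (99 + 2*(-1*9))) = 1/(27 + (99 + 2*(-9))) = 1/(27 + (99 - 18)) = 1/(27 + 81) = 1/108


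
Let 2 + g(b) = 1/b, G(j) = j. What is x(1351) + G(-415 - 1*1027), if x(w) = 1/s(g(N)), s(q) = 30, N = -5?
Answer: -43259/30 ≈ -1442.0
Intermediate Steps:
g(b) = -2 + 1/b
x(w) = 1/30
x(1351) + G(-415 - 1*1027) = 1/30 + (-415 - 1*1027) = 1/30 + (-415 - 1027) = 1/30 - 1442 = -43259/30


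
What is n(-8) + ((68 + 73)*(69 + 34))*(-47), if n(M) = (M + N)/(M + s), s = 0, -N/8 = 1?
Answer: -682579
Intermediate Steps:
N = -8 (N = -8*1 = -8)
n(M) = (-8 + M)/M (n(M) = (M - 8)/(M + 0) = (-8 + M)/M)
n(-8) + ((68 + 73)*(69 + 34))*(-47) = (-8 - 8)/(-8) + ((68 + 73)*(69 + 34))*(-47) = -1/8*(-16) + (141*103)*(-47) = 2 + 14523*(-47) = 2 - 682581 = -682579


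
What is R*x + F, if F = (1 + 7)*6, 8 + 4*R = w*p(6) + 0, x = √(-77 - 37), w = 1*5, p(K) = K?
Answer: 48 + 11*I*√114/2 ≈ 48.0 + 58.724*I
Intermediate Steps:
w = 5
x = I*√114 (x = √(-114) = I*√114 ≈ 10.677*I)
R = 11/2 (R = -2 + (5*6 + 0)/4 = -2 + (30 + 0)/4 = -2 + (¼)*30 = -2 + 15/2 = 11/2 ≈ 5.5000)
F = 48 (F = 8*6 = 48)
R*x + F = 11*(I*√114)/2 + 48 = 11*I*√114/2 + 48 = 48 + 11*I*√114/2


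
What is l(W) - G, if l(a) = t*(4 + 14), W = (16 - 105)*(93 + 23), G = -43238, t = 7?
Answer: 43364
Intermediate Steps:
W = -10324 (W = -89*116 = -10324)
l(a) = 126 (l(a) = 7*(4 + 14) = 7*18 = 126)
l(W) - G = 126 - 1*(-43238) = 126 + 43238 = 43364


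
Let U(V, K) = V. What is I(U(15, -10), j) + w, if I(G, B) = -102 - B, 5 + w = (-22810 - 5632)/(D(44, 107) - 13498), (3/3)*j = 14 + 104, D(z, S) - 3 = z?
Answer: -2998033/13451 ≈ -222.89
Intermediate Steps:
D(z, S) = 3 + z
j = 118 (j = 14 + 104 = 118)
w = -38813/13451 (w = -5 + (-22810 - 5632)/((3 + 44) - 13498) = -5 - 28442/(47 - 13498) = -5 - 28442/(-13451) = -5 - 28442*(-1/13451) = -5 + 28442/13451 = -38813/13451 ≈ -2.8855)
I(U(15, -10), j) + w = (-102 - 1*118) - 38813/13451 = (-102 - 118) - 38813/13451 = -220 - 38813/13451 = -2998033/13451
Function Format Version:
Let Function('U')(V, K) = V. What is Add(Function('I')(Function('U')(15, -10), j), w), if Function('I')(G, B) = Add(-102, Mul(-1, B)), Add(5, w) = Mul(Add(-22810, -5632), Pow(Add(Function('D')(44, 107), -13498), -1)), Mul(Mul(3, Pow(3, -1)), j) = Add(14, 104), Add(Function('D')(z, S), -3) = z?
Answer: Rational(-2998033, 13451) ≈ -222.89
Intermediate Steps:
Function('D')(z, S) = Add(3, z)
j = 118 (j = Add(14, 104) = 118)
w = Rational(-38813, 13451) (w = Add(-5, Mul(Add(-22810, -5632), Pow(Add(Add(3, 44), -13498), -1))) = Add(-5, Mul(-28442, Pow(Add(47, -13498), -1))) = Add(-5, Mul(-28442, Pow(-13451, -1))) = Add(-5, Mul(-28442, Rational(-1, 13451))) = Add(-5, Rational(28442, 13451)) = Rational(-38813, 13451) ≈ -2.8855)
Add(Function('I')(Function('U')(15, -10), j), w) = Add(Add(-102, Mul(-1, 118)), Rational(-38813, 13451)) = Add(Add(-102, -118), Rational(-38813, 13451)) = Add(-220, Rational(-38813, 13451)) = Rational(-2998033, 13451)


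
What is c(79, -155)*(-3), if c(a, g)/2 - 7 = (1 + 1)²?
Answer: -66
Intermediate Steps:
c(a, g) = 22 (c(a, g) = 14 + 2*(1 + 1)² = 14 + 2*2² = 14 + 2*4 = 14 + 8 = 22)
c(79, -155)*(-3) = 22*(-3) = -66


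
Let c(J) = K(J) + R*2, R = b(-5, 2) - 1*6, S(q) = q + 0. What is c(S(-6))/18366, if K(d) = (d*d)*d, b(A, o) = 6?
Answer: -36/3061 ≈ -0.011761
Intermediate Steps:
S(q) = q
K(d) = d**3 (K(d) = d**2*d = d**3)
R = 0 (R = 6 - 1*6 = 6 - 6 = 0)
c(J) = J**3 (c(J) = J**3 + 0*2 = J**3 + 0 = J**3)
c(S(-6))/18366 = (-6)**3/18366 = -216*1/18366 = -36/3061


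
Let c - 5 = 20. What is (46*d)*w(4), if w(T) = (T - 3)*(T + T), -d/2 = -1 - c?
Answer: 19136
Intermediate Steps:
c = 25 (c = 5 + 20 = 25)
d = 52 (d = -2*(-1 - 1*25) = -2*(-1 - 25) = -2*(-26) = 52)
w(T) = 2*T*(-3 + T) (w(T) = (-3 + T)*(2*T) = 2*T*(-3 + T))
(46*d)*w(4) = (46*52)*(2*4*(-3 + 4)) = 2392*(2*4*1) = 2392*8 = 19136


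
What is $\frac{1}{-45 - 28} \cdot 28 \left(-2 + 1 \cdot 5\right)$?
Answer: $- \frac{84}{73} \approx -1.1507$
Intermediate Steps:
$\frac{1}{-45 - 28} \cdot 28 \left(-2 + 1 \cdot 5\right) = \frac{1}{-73} \cdot 28 \left(-2 + 5\right) = \left(- \frac{1}{73}\right) 28 \cdot 3 = \left(- \frac{28}{73}\right) 3 = - \frac{84}{73}$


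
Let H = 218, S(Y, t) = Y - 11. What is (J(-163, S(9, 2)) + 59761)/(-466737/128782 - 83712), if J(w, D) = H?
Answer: -2574738526/3593688507 ≈ -0.71646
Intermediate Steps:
S(Y, t) = -11 + Y
J(w, D) = 218
(J(-163, S(9, 2)) + 59761)/(-466737/128782 - 83712) = (218 + 59761)/(-466737/128782 - 83712) = 59979/(-466737*1/128782 - 83712) = 59979/(-466737/128782 - 83712) = 59979/(-10781065521/128782) = 59979*(-128782/10781065521) = -2574738526/3593688507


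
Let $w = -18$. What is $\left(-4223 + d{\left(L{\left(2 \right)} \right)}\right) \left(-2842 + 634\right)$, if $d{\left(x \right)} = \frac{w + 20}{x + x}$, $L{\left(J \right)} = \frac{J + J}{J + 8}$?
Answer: $9318864$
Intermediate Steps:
$L{\left(J \right)} = \frac{2 J}{8 + J}$
$d{\left(x \right)} = \frac{1}{x}$ ($d{\left(x \right)} = \frac{-18 + 20}{x + x} = \frac{2}{2 x} = 2 \frac{1}{2 x} = \frac{1}{x}$)
$\left(-4223 + d{\left(L{\left(2 \right)} \right)}\right) \left(-2842 + 634\right) = \left(-4223 + \frac{1}{2 \cdot 2 \frac{1}{8 + 2}}\right) \left(-2842 + 634\right) = \left(-4223 + \frac{1}{2 \cdot 2 \cdot \frac{1}{10}}\right) \left(-2208\right) = \left(-4223 + \frac{1}{\frac{2}{5}}\right) \left(-2208\right) = \left(-4223 + \frac{5}{2}\right) \left(-2208\right) = \left(- \frac{8441}{2}\right) \left(-2208\right) = 9318864$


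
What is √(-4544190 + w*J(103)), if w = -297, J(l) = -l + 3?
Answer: 3*I*√501610 ≈ 2124.7*I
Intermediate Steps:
J(l) = 3 - l
√(-4544190 + w*J(103)) = √(-4544190 - 297*(3 - 1*103)) = √(-4544190 - 297*(3 - 103)) = √(-4544190 - 297*(-100)) = √(-4544190 + 29700) = √(-4514490) = 3*I*√501610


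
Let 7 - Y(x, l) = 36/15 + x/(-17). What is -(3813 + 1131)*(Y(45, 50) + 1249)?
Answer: -527925264/85 ≈ -6.2109e+6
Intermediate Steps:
Y(x, l) = 23/5 + x/17 (Y(x, l) = 7 - (36/15 + x/(-17)) = 7 - (36*(1/15) + x*(-1/17)) = 7 - (12/5 - x/17) = 7 + (-12/5 + x/17) = 23/5 + x/17)
-(3813 + 1131)*(Y(45, 50) + 1249) = -(3813 + 1131)*((23/5 + (1/17)*45) + 1249) = -4944*((23/5 + 45/17) + 1249) = -4944*(616/85 + 1249) = -4944*106781/85 = -1*527925264/85 = -527925264/85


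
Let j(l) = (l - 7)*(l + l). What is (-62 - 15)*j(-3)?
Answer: -4620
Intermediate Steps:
j(l) = 2*l*(-7 + l) (j(l) = (-7 + l)*(2*l) = 2*l*(-7 + l))
(-62 - 15)*j(-3) = (-62 - 15)*(2*(-3)*(-7 - 3)) = -154*(-3)*(-10) = -77*60 = -4620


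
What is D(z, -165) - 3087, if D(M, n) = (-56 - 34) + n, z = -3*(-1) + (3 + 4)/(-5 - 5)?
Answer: -3342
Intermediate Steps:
z = 23/10 (z = 3 + 7/(-10) = 3 + 7*(-⅒) = 3 - 7/10 = 23/10 ≈ 2.3000)
D(M, n) = -90 + n
D(z, -165) - 3087 = (-90 - 165) - 3087 = -255 - 3087 = -3342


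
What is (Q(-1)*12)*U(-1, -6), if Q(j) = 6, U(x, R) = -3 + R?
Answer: -648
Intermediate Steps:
(Q(-1)*12)*U(-1, -6) = (6*12)*(-3 - 6) = 72*(-9) = -648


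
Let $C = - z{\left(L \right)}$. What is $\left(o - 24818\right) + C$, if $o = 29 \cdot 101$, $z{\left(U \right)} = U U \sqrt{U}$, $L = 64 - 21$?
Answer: $-21889 - 1849 \sqrt{43} \approx -34014.0$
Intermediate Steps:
$L = 43$
$z{\left(U \right)} = U^{\frac{5}{2}}$ ($z{\left(U \right)} = U^{2} \sqrt{U} = U^{\frac{5}{2}}$)
$C = - 1849 \sqrt{43}$ ($C = - 43^{\frac{5}{2}} = - 1849 \sqrt{43} \approx -12125.0$)
$o = 2929$
$\left(o - 24818\right) + C = \left(2929 - 24818\right) - 1849 \sqrt{43} = -21889 - 1849 \sqrt{43}$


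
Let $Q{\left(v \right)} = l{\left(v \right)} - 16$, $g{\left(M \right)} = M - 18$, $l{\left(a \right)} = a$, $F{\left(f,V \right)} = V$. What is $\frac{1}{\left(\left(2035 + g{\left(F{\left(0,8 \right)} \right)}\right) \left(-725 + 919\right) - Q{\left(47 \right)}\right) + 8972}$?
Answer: $\frac{1}{401791} \approx 2.4889 \cdot 10^{-6}$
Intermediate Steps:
$g{\left(M \right)} = -18 + M$
$Q{\left(v \right)} = -16 + v$ ($Q{\left(v \right)} = v - 16 = -16 + v$)
$\frac{1}{\left(\left(2035 + g{\left(F{\left(0,8 \right)} \right)}\right) \left(-725 + 919\right) - Q{\left(47 \right)}\right) + 8972} = \frac{1}{\left(\left(2035 + \left(-18 + 8\right)\right) \left(-725 + 919\right) - \left(-16 + 47\right)\right) + 8972} = \frac{1}{\left(\left(2035 - 10\right) 194 - 31\right) + 8972} = \frac{1}{\left(2025 \cdot 194 - 31\right) + 8972} = \frac{1}{\left(392850 - 31\right) + 8972} = \frac{1}{392819 + 8972} = \frac{1}{401791}$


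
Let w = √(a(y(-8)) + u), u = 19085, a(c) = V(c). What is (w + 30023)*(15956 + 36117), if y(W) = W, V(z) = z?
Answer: 1563387679 + 52073*√19077 ≈ 1.5706e+9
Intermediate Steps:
a(c) = c
w = √19077 (w = √(-8 + 19085) = √19077 ≈ 138.12)
(w + 30023)*(15956 + 36117) = (√19077 + 30023)*(15956 + 36117) = (30023 + √19077)*52073 = 1563387679 + 52073*√19077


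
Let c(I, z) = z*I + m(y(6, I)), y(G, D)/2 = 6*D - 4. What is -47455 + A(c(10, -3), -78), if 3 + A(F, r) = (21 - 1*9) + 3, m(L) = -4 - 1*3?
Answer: -47443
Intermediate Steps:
y(G, D) = -8 + 12*D (y(G, D) = 2*(6*D - 4) = 2*(-4 + 6*D) = -8 + 12*D)
m(L) = -7 (m(L) = -4 - 3 = -7)
c(I, z) = -7 + I*z (c(I, z) = z*I - 7 = I*z - 7 = -7 + I*z)
A(F, r) = 12 (A(F, r) = -3 + ((21 - 1*9) + 3) = -3 + ((21 - 9) + 3) = -3 + (12 + 3) = -3 + 15 = 12)
-47455 + A(c(10, -3), -78) = -47455 + 12 = -47443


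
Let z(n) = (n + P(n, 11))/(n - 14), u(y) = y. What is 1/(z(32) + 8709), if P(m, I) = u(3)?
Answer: 18/156797 ≈ 0.00011480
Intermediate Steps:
P(m, I) = 3
z(n) = (3 + n)/(-14 + n) (z(n) = (n + 3)/(n - 14) = (3 + n)/(-14 + n))
1/(z(32) + 8709) = 1/((3 + 32)/(-14 + 32) + 8709) = 1/(35/18 + 8709) = 1/(156797/18) = 18/156797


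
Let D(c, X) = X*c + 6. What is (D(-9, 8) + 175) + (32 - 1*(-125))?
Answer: 266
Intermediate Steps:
D(c, X) = 6 + X*c
(D(-9, 8) + 175) + (32 - 1*(-125)) = ((6 + 8*(-9)) + 175) + (32 - 1*(-125)) = ((6 - 72) + 175) + (32 + 125) = (-66 + 175) + 157 = 109 + 157 = 266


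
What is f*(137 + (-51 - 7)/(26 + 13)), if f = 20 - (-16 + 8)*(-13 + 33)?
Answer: 317100/13 ≈ 24392.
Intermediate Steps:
f = 180 (f = 20 - (-8)*20 = 20 - 1*(-160) = 20 + 160 = 180)
f*(137 + (-51 - 7)/(26 + 13)) = 180*(137 + (-51 - 7)/(26 + 13)) = 180*(137 - 58/39) = 180*(5285/39) = 317100/13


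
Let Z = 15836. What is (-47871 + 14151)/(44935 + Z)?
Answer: -11240/20257 ≈ -0.55487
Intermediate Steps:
(-47871 + 14151)/(44935 + Z) = (-47871 + 14151)/(44935 + 15836) = -33720/60771 = -33720*1/60771 = -11240/20257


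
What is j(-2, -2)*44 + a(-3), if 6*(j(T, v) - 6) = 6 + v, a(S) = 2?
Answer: 886/3 ≈ 295.33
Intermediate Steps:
j(T, v) = 7 + v/6 (j(T, v) = 6 + (6 + v)/6 = 6 + (1 + v/6) = 7 + v/6)
j(-2, -2)*44 + a(-3) = (7 + (⅙)*(-2))*44 + 2 = (7 - ⅓)*44 + 2 = (20/3)*44 + 2 = 880/3 + 2 = 886/3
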